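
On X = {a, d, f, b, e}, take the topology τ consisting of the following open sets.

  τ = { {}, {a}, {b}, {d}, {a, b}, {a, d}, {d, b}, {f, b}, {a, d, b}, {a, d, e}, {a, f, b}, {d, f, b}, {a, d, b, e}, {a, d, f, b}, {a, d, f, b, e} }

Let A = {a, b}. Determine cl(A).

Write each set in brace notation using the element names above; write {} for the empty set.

{a, f, b, e}

cl via duality: int({d, f, e}) = {d}, so X∖{d} = {a, f, b, e}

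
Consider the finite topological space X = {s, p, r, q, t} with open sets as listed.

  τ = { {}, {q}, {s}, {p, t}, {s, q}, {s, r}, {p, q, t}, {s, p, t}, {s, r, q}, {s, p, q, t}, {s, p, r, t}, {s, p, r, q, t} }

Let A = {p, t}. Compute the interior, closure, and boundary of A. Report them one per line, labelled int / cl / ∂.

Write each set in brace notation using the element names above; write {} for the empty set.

open subsets of A: {}, {p, t}; so int(A) = {p, t}
closure: X∖int(X∖A) = X∖{s, r, q} = {p, t}
∂A = {p, t} minus {p, t} = {}

int(A) = {p, t}
cl(A)  = {p, t}
∂A     = {}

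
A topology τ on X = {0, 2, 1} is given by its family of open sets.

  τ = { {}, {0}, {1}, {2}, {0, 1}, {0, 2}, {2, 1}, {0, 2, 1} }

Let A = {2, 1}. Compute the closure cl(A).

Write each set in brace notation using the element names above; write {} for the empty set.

complement {0}; its interior {0}; cl(A) = X∖{0} = {2, 1}

{2, 1}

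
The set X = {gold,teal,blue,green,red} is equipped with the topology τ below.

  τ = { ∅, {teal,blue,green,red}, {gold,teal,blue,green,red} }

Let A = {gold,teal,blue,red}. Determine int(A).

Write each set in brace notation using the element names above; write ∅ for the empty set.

∅

opens ⊆ A: ∅; union → int = ∅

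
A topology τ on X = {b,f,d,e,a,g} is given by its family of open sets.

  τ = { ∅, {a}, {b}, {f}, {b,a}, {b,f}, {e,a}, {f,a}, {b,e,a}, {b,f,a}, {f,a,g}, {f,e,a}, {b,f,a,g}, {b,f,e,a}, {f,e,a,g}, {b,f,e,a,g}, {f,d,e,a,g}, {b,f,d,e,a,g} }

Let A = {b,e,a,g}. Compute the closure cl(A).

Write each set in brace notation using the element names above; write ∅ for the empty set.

closure: X∖int(X∖A) = X∖{f} = {b,d,e,a,g}

{b,d,e,a,g}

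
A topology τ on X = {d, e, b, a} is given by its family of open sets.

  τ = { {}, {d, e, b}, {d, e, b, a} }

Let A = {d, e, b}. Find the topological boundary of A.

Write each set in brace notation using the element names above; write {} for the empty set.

{a}

interior: largest open inside A is {d, e, b} (from {}, {d, e, b})
cl via duality: int({a}) = {}, so X∖{} = {d, e, b, a}
cl∖int = {a}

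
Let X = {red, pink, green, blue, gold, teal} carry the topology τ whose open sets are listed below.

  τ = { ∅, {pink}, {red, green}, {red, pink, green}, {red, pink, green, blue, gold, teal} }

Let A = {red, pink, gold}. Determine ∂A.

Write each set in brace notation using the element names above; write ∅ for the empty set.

opens ⊆ A: ∅, {pink}; union → int = {pink}
complement {green, blue, teal}; its interior ∅; cl(A) = X∖∅ = {red, pink, green, blue, gold, teal}
boundary = {red, pink, green, blue, gold, teal} ∖ {pink} = {red, green, blue, gold, teal}

{red, green, blue, gold, teal}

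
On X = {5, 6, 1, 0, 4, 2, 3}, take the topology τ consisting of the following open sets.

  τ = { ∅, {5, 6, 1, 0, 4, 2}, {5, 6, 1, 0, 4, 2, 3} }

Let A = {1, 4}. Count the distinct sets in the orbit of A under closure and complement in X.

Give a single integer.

4

X∖A={5, 6, 0, 2, 3}, int(X∖A)=∅, hence cl(A)={5, 6, 1, 0, 4, 2, 3}
Orbit (k=closure, c=complement):
  1. A     = {1, 4}
  2. kA    = {5, 6, 1, 0, 4, 2, 3}
  3. cA    = {5, 6, 0, 2, 3}
  4. ckA   = ∅
(closed under both — stop)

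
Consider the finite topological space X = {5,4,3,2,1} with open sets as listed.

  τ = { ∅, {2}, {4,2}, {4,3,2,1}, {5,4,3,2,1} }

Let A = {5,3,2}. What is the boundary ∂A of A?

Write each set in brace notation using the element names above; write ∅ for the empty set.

opens ⊆ A: ∅, {2}; union → int = {2}
complement {4,1}; its interior ∅; cl(A) = X∖∅ = {5,4,3,2,1}
boundary = {5,4,3,2,1} ∖ {2} = {5,4,3,1}

{5,4,3,1}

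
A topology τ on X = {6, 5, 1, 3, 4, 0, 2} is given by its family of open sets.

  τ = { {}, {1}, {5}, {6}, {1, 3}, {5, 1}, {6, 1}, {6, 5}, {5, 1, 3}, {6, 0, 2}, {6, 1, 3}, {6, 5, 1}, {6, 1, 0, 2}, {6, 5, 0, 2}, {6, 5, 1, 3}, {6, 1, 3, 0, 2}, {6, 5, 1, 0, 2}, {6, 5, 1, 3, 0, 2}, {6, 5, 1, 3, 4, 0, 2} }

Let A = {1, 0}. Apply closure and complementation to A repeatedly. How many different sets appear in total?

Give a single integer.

10

cl via duality: int({6, 5, 3, 4, 2}) = {6, 5}, so X∖{6, 5} = {1, 3, 4, 0, 2}
Write k for closure, c for complement:
  1. A     = {1, 0}
  2. kA    = {1, 3, 4, 0, 2}
  3. cA    = {6, 5, 3, 4, 2}
  4. ckA   = {6, 5}
  5. kcA   = {6, 5, 3, 4, 0, 2}
  6. kckA  = {6, 5, 4, 0, 2}
  7. ckcA  = {1}
  8. ckckA = {1, 3}
  9. kckcA = {1, 3, 4}
  10. ckckcA = {6, 5, 0, 2}
applying k or c yields no new set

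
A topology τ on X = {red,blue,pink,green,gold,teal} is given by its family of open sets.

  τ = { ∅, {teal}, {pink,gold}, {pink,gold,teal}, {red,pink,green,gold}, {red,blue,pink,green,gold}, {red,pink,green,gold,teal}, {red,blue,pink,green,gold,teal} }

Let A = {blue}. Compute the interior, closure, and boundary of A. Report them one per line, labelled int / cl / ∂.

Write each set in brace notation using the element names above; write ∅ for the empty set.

int(A) = ∅
cl(A)  = {blue}
∂A     = {blue}

opens ⊆ A: ∅; union → int = ∅
complement {red,pink,green,gold,teal}; its interior {red,pink,green,gold,teal}; cl(A) = X∖{red,pink,green,gold,teal} = {blue}
boundary = {blue} ∖ ∅ = {blue}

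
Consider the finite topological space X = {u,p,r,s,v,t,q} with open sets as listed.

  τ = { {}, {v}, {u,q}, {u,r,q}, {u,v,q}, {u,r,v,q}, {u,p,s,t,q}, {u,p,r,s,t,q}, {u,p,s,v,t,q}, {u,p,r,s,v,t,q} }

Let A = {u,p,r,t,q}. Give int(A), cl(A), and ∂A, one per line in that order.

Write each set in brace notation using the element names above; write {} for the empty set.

int(A) = {u,r,q}
cl(A)  = {u,p,r,s,t,q}
∂A     = {p,s,t}

U open, U⊆A: {}, {u,q}, {u,r,q}. int(A) = ⋃ = {u,r,q}
X∖A={s,v}, int(X∖A)={v}, hence cl(A)={u,p,r,s,t,q}
∂A: remove int from cl → {p,s,t}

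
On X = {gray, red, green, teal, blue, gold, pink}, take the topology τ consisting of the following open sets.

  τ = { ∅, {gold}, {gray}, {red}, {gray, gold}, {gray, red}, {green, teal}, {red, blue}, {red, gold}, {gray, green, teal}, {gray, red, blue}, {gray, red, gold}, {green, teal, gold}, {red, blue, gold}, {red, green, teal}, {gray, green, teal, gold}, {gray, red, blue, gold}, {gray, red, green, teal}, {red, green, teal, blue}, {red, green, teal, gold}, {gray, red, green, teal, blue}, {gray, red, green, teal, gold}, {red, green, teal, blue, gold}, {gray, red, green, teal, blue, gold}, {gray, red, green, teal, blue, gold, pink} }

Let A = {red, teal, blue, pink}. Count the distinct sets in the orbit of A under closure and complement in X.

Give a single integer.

10

complement {gray, green, gold}; its interior {gray, gold}; cl(A) = X∖{gray, gold} = {red, green, teal, blue, pink}
With k = closure, c = complement:
  1. A     = {red, teal, blue, pink}
  2. kA    = {red, green, teal, blue, pink}
  3. cA    = {gray, green, gold}
  4. ckA   = {gray, gold}
  5. kcA   = {gray, green, teal, gold, pink}
  6. kckA  = {gray, gold, pink}
  7. ckcA  = {red, blue}
  8. ckckA = {red, green, teal, blue}
  9. kckcA = {red, blue, pink}
  10. ckckcA = {gray, green, teal, gold}
k, c of each give nothing new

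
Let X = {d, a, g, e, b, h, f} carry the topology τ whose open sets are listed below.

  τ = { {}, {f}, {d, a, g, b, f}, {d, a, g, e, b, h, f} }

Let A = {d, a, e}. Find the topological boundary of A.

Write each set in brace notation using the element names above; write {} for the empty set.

{d, a, g, e, b, h}

opens ⊆ A: {}; union → int = {}
complement {g, b, h, f}; its interior {f}; cl(A) = X∖{f} = {d, a, g, e, b, h}
boundary = {d, a, g, e, b, h} ∖ {} = {d, a, g, e, b, h}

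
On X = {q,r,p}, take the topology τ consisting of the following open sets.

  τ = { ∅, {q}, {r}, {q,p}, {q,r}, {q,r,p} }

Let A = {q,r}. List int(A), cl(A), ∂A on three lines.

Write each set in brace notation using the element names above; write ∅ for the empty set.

opens ⊆ A: ∅, {q}, {r}, {q,r}; union → int = {q,r}
complement {p}; its interior ∅; cl(A) = X∖∅ = {q,r,p}
boundary = {q,r,p} ∖ {q,r} = {p}

int(A) = {q,r}
cl(A)  = {q,r,p}
∂A     = {p}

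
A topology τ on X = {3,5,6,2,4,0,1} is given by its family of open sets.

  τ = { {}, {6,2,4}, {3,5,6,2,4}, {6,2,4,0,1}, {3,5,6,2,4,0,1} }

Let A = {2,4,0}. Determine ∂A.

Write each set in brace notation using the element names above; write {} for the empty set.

U open, U⊆A: {}. int(A) = ⋃ = {}
X∖A={3,5,6,1}, int(X∖A)={}, hence cl(A)={3,5,6,2,4,0,1}
∂A: remove int from cl → {3,5,6,2,4,0,1}

{3,5,6,2,4,0,1}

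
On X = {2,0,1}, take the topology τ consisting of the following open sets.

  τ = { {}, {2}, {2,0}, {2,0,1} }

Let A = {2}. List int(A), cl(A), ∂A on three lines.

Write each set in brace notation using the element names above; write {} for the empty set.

open subsets of A: {}, {2}; so int(A) = {2}
closure: X∖int(X∖A) = X∖{} = {2,0,1}
∂A = {2,0,1} minus {2} = {0,1}

int(A) = {2}
cl(A)  = {2,0,1}
∂A     = {0,1}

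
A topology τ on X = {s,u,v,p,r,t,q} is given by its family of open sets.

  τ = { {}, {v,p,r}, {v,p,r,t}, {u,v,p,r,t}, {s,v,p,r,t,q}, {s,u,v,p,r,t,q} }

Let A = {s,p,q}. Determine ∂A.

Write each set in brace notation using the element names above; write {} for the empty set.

{s,u,v,p,r,t,q}

interior: largest open inside A is {} (from {})
cl via duality: int({u,v,r,t}) = {}, so X∖{} = {s,u,v,p,r,t,q}
cl∖int = {s,u,v,p,r,t,q}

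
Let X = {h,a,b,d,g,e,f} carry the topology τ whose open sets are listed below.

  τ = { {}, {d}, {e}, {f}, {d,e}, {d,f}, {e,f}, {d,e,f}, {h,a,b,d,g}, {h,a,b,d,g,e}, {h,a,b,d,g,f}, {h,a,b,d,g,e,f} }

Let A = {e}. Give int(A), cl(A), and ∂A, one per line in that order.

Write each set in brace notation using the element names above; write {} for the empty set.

int(A) = {e}
cl(A)  = {e}
∂A     = {}

U open, U⊆A: {}, {e}. int(A) = ⋃ = {e}
X∖A={h,a,b,d,g,f}, int(X∖A)={h,a,b,d,g,f}, hence cl(A)={e}
∂A: remove int from cl → {}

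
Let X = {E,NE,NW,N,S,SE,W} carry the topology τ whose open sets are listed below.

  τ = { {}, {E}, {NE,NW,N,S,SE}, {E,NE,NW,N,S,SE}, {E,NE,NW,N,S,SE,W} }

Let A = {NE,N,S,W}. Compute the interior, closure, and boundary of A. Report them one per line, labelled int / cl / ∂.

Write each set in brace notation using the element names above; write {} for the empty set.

opens ⊆ A: {}; union → int = {}
complement {E,NW,SE}; its interior {E}; cl(A) = X∖{E} = {NE,NW,N,S,SE,W}
boundary = {NE,NW,N,S,SE,W} ∖ {} = {NE,NW,N,S,SE,W}

int(A) = {}
cl(A)  = {NE,NW,N,S,SE,W}
∂A     = {NE,NW,N,S,SE,W}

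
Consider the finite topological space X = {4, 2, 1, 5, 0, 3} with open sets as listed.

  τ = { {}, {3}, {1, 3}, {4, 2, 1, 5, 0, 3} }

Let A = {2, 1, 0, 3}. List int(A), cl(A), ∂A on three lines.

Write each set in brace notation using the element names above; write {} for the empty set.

interior: largest open inside A is {1, 3} (from {}, {3}, {1, 3})
cl via duality: int({4, 5}) = {}, so X∖{} = {4, 2, 1, 5, 0, 3}
cl∖int = {4, 2, 5, 0}

int(A) = {1, 3}
cl(A)  = {4, 2, 1, 5, 0, 3}
∂A     = {4, 2, 5, 0}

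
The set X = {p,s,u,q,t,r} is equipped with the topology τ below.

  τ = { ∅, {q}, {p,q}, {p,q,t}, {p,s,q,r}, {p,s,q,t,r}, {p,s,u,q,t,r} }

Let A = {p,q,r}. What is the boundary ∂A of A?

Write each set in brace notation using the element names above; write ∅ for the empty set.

interior: largest open inside A is {p,q} (from ∅, {q}, {p,q})
cl via duality: int({s,u,t}) = ∅, so X∖∅ = {p,s,u,q,t,r}
cl∖int = {s,u,t,r}

{s,u,t,r}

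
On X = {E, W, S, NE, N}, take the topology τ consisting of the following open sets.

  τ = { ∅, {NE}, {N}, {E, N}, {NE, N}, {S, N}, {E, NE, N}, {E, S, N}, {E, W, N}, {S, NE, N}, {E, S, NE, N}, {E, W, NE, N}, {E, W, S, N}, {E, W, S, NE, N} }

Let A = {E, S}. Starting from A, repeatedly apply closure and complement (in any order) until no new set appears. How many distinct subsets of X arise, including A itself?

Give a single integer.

6

closure: X∖int(X∖A) = X∖{NE, N} = {E, W, S}
Let k=closure and c=complement:
  1. A     = {E, S}
  2. kA    = {E, W, S}
  3. cA    = {W, NE, N}
  4. ckA   = {NE, N}
  5. kcA   = {E, W, S, NE, N}
  6. ckcA  = ∅
— saturated at 6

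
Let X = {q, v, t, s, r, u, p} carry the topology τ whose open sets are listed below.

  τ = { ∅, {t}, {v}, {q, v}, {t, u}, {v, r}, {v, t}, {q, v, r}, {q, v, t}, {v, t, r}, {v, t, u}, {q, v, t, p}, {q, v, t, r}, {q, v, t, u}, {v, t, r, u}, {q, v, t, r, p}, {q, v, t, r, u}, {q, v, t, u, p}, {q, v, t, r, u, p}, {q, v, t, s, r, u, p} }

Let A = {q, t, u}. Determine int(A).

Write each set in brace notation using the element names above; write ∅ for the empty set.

{t, u}

open subsets of A: ∅, {t}, {t, u}; so int(A) = {t, u}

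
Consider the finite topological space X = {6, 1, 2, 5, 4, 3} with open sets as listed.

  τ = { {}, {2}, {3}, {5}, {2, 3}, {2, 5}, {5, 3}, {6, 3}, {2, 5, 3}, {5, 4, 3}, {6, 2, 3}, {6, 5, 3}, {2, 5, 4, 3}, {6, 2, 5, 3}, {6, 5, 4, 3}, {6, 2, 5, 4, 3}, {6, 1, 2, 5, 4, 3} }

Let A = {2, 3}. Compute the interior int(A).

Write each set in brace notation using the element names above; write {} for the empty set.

U open, U⊆A: {}, {2}, {3}, {2, 3}. int(A) = ⋃ = {2, 3}

{2, 3}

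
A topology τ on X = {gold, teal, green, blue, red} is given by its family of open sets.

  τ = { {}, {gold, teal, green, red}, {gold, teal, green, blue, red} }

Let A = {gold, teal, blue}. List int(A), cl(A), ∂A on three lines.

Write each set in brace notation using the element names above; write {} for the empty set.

int(A) = {}
cl(A)  = {gold, teal, green, blue, red}
∂A     = {gold, teal, green, blue, red}

open subsets of A: {}; so int(A) = {}
closure: X∖int(X∖A) = X∖{} = {gold, teal, green, blue, red}
∂A = {gold, teal, green, blue, red} minus {} = {gold, teal, green, blue, red}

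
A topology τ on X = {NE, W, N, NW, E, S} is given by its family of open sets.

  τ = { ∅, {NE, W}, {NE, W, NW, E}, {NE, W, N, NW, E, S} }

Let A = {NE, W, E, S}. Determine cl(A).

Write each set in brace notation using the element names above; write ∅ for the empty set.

cl via duality: int({N, NW}) = ∅, so X∖∅ = {NE, W, N, NW, E, S}

{NE, W, N, NW, E, S}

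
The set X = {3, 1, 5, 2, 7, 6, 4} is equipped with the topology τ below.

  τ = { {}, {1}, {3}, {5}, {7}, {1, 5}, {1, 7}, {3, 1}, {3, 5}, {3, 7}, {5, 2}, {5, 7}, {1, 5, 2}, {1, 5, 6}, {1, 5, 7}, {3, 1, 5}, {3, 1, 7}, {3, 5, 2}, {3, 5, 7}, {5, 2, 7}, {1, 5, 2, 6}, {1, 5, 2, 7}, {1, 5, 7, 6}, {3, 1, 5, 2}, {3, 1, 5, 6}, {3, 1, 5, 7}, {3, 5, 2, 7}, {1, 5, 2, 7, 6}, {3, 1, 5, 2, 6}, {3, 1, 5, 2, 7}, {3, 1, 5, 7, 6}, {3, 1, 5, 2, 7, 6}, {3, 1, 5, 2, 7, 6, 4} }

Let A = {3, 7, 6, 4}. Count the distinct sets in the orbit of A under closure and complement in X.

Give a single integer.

cl via duality: int({1, 5, 2}) = {1, 5, 2}, so X∖{1, 5, 2} = {3, 7, 6, 4}
Write k for closure, c for complement:
  1. A     = {3, 7, 6, 4}
  2. cA    = {1, 5, 2}
  3. kcA   = {1, 5, 2, 6, 4}
  4. ckcA  = {3, 7}
  5. kckcA = {3, 7, 4}
  6. ckckcA = {1, 5, 2, 6}
applying k or c yields no new set

6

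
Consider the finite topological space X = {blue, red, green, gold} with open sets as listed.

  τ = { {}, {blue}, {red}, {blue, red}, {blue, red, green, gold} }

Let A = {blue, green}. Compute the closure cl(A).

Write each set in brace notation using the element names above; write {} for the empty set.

complement {red, gold}; its interior {red}; cl(A) = X∖{red} = {blue, green, gold}

{blue, green, gold}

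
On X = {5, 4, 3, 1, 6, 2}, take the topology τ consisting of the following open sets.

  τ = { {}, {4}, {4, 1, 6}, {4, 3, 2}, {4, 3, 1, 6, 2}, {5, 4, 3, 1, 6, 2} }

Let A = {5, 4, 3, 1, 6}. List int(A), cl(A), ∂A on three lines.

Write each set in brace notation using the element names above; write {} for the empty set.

int(A) = {4, 1, 6}
cl(A)  = {5, 4, 3, 1, 6, 2}
∂A     = {5, 3, 2}

U open, U⊆A: {}, {4}, {4, 1, 6}. int(A) = ⋃ = {4, 1, 6}
X∖A={2}, int(X∖A)={}, hence cl(A)={5, 4, 3, 1, 6, 2}
∂A: remove int from cl → {5, 3, 2}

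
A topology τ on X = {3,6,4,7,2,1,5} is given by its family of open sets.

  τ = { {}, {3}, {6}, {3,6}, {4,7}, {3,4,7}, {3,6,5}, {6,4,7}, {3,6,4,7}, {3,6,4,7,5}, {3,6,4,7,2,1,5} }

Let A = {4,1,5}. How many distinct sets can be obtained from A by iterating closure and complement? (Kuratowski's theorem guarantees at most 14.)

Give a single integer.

closure: X∖int(X∖A) = X∖{3,6} = {4,7,2,1,5}
Let k=closure and c=complement:
  1. A     = {4,1,5}
  2. kA    = {4,7,2,1,5}
  3. cA    = {3,6,7,2}
  4. ckA   = {3,6}
  5. kcA   = {3,6,4,7,2,1,5}
  6. kckA  = {3,6,2,1,5}
  7. ckcA  = {}
  8. ckckA = {4,7}
  9. kckckA = {4,7,2,1}
  10. ckckckA = {3,6,5}
— saturated at 10

10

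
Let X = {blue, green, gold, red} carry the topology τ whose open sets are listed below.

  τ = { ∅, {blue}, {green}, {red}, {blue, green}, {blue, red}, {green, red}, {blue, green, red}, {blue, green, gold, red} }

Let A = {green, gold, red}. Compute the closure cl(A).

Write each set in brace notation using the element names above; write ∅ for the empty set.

{green, gold, red}

complement {blue}; its interior {blue}; cl(A) = X∖{blue} = {green, gold, red}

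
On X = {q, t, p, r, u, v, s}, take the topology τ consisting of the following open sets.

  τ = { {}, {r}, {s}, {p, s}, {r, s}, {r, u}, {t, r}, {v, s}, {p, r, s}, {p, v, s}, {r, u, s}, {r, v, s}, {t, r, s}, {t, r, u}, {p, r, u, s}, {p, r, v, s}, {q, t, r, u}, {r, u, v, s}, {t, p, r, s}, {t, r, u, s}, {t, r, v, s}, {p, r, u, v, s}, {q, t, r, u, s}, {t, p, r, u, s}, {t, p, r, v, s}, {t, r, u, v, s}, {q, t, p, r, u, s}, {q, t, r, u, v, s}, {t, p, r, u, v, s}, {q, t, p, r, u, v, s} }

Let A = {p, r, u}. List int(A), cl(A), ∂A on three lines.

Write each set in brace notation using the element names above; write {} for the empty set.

U open, U⊆A: {}, {r}, {r, u}. int(A) = ⋃ = {r, u}
X∖A={q, t, v, s}, int(X∖A)={v, s}, hence cl(A)={q, t, p, r, u}
∂A: remove int from cl → {q, t, p}

int(A) = {r, u}
cl(A)  = {q, t, p, r, u}
∂A     = {q, t, p}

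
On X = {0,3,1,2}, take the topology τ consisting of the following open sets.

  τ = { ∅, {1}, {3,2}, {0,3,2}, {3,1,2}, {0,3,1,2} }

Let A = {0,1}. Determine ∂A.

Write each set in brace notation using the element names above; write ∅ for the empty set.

U open, U⊆A: ∅, {1}. int(A) = ⋃ = {1}
X∖A={3,2}, int(X∖A)={3,2}, hence cl(A)={0,1}
∂A: remove int from cl → {0}

{0}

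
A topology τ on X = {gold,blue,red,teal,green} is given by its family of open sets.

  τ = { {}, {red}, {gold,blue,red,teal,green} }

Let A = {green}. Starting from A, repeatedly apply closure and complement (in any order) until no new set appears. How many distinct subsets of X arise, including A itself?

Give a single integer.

6

X∖A={gold,blue,red,teal}, int(X∖A)={red}, hence cl(A)={gold,blue,teal,green}
Orbit (k=closure, c=complement):
  1. A     = {green}
  2. kA    = {gold,blue,teal,green}
  3. cA    = {gold,blue,red,teal}
  4. ckA   = {red}
  5. kcA   = {gold,blue,red,teal,green}
  6. ckcA  = {}
(closed under both — stop)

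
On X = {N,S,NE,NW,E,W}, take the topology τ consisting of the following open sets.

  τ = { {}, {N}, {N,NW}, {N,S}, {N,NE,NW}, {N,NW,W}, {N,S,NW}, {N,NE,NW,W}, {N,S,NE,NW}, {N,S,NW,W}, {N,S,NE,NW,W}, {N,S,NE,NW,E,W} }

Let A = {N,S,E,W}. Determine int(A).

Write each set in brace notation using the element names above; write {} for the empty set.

{N,S}

interior: largest open inside A is {N,S} (from {}, {N}, {N,S})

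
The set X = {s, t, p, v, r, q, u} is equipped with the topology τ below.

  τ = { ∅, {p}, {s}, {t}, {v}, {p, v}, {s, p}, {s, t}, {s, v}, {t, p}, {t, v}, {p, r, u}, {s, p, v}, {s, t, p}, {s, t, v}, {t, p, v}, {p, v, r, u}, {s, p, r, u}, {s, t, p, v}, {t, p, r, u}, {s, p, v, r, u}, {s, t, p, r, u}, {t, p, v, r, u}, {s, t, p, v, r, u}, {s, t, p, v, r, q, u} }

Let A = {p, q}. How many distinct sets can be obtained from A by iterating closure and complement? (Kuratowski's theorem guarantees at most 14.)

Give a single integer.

8

cl via duality: int({s, t, v, r, u}) = {s, t, v}, so X∖{s, t, v} = {p, r, q, u}
Write k for closure, c for complement:
  1. A     = {p, q}
  2. kA    = {p, r, q, u}
  3. cA    = {s, t, v, r, u}
  4. ckA   = {s, t, v}
  5. kcA   = {s, t, v, r, q, u}
  6. kckA  = {s, t, v, q}
  7. ckcA  = {p}
  8. ckckA = {p, r, u}
applying k or c yields no new set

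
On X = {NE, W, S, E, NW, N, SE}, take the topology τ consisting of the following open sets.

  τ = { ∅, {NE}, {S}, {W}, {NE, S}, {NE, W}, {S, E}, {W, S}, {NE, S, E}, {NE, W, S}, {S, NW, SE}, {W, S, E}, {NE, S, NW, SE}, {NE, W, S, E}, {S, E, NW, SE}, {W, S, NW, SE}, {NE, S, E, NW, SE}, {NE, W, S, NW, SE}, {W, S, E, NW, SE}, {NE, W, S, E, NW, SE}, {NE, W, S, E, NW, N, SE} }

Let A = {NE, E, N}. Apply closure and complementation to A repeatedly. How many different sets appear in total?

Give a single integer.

complement {W, S, NW, SE}; its interior {W, S, NW, SE}; cl(A) = X∖{W, S, NW, SE} = {NE, E, N}
With k = closure, c = complement:
  1. A     = {NE, E, N}
  2. cA    = {W, S, NW, SE}
  3. kcA   = {W, S, E, NW, N, SE}
  4. ckcA  = {NE}
  5. kckcA = {NE, N}
  6. ckckcA = {W, S, E, NW, SE}
k, c of each give nothing new

6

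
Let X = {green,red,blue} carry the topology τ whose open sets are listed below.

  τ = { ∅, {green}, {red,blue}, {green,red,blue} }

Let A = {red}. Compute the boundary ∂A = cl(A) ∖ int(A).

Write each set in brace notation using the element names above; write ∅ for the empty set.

{red,blue}

interior: largest open inside A is ∅ (from ∅)
cl via duality: int({green,blue}) = {green}, so X∖{green} = {red,blue}
cl∖int = {red,blue}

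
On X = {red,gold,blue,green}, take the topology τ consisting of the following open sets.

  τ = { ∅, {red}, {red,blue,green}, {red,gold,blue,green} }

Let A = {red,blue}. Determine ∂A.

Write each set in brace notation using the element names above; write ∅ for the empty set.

{gold,blue,green}

U open, U⊆A: ∅, {red}. int(A) = ⋃ = {red}
X∖A={gold,green}, int(X∖A)=∅, hence cl(A)={red,gold,blue,green}
∂A: remove int from cl → {gold,blue,green}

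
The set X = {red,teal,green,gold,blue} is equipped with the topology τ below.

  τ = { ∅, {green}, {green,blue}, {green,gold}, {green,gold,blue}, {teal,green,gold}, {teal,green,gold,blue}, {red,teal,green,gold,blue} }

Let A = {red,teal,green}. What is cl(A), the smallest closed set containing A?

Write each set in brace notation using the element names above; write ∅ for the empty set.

cl via duality: int({gold,blue}) = ∅, so X∖∅ = {red,teal,green,gold,blue}

{red,teal,green,gold,blue}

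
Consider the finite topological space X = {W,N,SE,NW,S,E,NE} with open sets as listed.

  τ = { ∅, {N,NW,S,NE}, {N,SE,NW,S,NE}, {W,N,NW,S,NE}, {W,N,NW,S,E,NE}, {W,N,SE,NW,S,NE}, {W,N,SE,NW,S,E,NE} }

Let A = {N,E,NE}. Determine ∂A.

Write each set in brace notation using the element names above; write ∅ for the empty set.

opens ⊆ A: ∅; union → int = ∅
complement {W,SE,NW,S}; its interior ∅; cl(A) = X∖∅ = {W,N,SE,NW,S,E,NE}
boundary = {W,N,SE,NW,S,E,NE} ∖ ∅ = {W,N,SE,NW,S,E,NE}

{W,N,SE,NW,S,E,NE}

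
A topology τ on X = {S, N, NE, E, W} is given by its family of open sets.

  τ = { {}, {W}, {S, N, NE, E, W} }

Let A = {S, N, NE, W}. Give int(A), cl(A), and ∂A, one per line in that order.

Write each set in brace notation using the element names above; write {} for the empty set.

int(A) = {W}
cl(A)  = {S, N, NE, E, W}
∂A     = {S, N, NE, E}

interior: largest open inside A is {W} (from {}, {W})
cl via duality: int({E}) = {}, so X∖{} = {S, N, NE, E, W}
cl∖int = {S, N, NE, E}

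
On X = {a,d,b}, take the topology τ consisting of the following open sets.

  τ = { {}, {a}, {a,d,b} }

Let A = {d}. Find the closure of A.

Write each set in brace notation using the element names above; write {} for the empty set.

{d,b}

complement {a,b}; its interior {a}; cl(A) = X∖{a} = {d,b}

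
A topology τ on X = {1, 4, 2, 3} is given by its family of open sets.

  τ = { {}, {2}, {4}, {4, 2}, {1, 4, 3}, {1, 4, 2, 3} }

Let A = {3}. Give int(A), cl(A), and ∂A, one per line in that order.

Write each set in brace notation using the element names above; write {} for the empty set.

U open, U⊆A: {}. int(A) = ⋃ = {}
X∖A={1, 4, 2}, int(X∖A)={4, 2}, hence cl(A)={1, 3}
∂A: remove int from cl → {1, 3}

int(A) = {}
cl(A)  = {1, 3}
∂A     = {1, 3}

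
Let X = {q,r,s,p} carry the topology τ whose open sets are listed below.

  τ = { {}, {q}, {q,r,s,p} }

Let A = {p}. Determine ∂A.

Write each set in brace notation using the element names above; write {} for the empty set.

opens ⊆ A: {}; union → int = {}
complement {q,r,s}; its interior {q}; cl(A) = X∖{q} = {r,s,p}
boundary = {r,s,p} ∖ {} = {r,s,p}

{r,s,p}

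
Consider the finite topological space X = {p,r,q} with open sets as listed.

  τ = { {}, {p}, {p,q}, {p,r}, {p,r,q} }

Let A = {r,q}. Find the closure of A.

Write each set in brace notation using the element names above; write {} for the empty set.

X∖A={p}, int(X∖A)={p}, hence cl(A)={r,q}

{r,q}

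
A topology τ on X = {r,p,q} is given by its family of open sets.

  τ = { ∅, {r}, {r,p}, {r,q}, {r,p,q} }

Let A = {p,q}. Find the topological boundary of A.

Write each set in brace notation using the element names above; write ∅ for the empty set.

interior: largest open inside A is ∅ (from ∅)
cl via duality: int({r}) = {r}, so X∖{r} = {p,q}
cl∖int = {p,q}

{p,q}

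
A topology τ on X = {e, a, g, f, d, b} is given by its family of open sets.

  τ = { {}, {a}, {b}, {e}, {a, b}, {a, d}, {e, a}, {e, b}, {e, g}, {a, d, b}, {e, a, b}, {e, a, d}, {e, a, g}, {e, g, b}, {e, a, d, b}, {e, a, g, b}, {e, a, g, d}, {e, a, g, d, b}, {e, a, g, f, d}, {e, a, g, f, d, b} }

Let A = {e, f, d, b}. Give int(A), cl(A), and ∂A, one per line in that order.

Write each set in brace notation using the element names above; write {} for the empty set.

int(A) = {e, b}
cl(A)  = {e, g, f, d, b}
∂A     = {g, f, d}

U open, U⊆A: {}, {b}, {e}, {e, b}. int(A) = ⋃ = {e, b}
X∖A={a, g}, int(X∖A)={a}, hence cl(A)={e, g, f, d, b}
∂A: remove int from cl → {g, f, d}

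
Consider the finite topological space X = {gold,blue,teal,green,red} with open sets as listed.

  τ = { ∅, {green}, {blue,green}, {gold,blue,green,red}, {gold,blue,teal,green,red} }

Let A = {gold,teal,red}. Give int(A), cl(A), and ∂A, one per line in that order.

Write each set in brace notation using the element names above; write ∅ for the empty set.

U open, U⊆A: ∅. int(A) = ⋃ = ∅
X∖A={blue,green}, int(X∖A)={blue,green}, hence cl(A)={gold,teal,red}
∂A: remove int from cl → {gold,teal,red}

int(A) = ∅
cl(A)  = {gold,teal,red}
∂A     = {gold,teal,red}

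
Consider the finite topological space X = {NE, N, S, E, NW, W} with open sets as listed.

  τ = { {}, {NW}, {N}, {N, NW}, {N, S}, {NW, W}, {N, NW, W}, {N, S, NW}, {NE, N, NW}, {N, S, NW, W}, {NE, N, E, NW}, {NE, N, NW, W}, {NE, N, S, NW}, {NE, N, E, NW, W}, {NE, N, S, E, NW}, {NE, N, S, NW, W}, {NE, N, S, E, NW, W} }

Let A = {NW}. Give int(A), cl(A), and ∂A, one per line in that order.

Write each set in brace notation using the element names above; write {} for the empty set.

int(A) = {NW}
cl(A)  = {NE, E, NW, W}
∂A     = {NE, E, W}

interior: largest open inside A is {NW} (from {}, {NW})
cl via duality: int({NE, N, S, E, W}) = {N, S}, so X∖{N, S} = {NE, E, NW, W}
cl∖int = {NE, E, W}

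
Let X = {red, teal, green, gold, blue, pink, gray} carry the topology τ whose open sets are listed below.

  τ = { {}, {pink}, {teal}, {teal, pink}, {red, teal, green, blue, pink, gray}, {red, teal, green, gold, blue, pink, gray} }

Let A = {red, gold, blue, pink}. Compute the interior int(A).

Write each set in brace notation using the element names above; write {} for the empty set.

opens ⊆ A: {}, {pink}; union → int = {pink}

{pink}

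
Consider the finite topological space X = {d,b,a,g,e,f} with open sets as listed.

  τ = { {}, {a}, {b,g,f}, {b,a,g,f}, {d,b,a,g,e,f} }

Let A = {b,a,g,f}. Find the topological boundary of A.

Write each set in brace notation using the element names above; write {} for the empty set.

{d,e}

interior: largest open inside A is {b,a,g,f} (from {}, {a}, {b,g,f}, {b,a,g,f})
cl via duality: int({d,e}) = {}, so X∖{} = {d,b,a,g,e,f}
cl∖int = {d,e}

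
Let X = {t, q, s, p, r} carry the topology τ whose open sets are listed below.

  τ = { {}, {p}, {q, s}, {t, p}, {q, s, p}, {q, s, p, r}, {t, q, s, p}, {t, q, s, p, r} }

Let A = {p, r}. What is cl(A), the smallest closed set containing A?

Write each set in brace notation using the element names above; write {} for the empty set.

X∖A={t, q, s}, int(X∖A)={q, s}, hence cl(A)={t, p, r}

{t, p, r}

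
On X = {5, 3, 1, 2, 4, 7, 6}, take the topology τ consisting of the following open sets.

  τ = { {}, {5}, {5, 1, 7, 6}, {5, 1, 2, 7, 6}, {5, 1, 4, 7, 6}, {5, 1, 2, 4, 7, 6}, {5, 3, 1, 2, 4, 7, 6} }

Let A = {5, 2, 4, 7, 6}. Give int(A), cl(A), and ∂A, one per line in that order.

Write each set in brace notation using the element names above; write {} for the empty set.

interior: largest open inside A is {5} (from {}, {5})
cl via duality: int({3, 1}) = {}, so X∖{} = {5, 3, 1, 2, 4, 7, 6}
cl∖int = {3, 1, 2, 4, 7, 6}

int(A) = {5}
cl(A)  = {5, 3, 1, 2, 4, 7, 6}
∂A     = {3, 1, 2, 4, 7, 6}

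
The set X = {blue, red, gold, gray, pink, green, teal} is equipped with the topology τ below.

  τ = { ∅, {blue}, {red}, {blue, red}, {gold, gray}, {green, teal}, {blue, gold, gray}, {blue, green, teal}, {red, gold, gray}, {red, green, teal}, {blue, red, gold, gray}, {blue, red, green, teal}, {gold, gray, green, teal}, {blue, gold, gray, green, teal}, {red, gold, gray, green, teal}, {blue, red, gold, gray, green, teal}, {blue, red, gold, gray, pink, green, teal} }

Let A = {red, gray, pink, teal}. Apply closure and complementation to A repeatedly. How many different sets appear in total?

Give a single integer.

X∖A={blue, gold, green}, int(X∖A)={blue}, hence cl(A)={red, gold, gray, pink, green, teal}
Orbit (k=closure, c=complement):
  1. A     = {red, gray, pink, teal}
  2. kA    = {red, gold, gray, pink, green, teal}
  3. cA    = {blue, gold, green}
  4. ckA   = {blue}
  5. kcA   = {blue, gold, gray, pink, green, teal}
  6. kckA  = {blue, pink}
  7. ckcA  = {red}
  8. ckckA = {red, gold, gray, green, teal}
  9. kckcA = {red, pink}
  10. ckckcA = {blue, gold, gray, green, teal}
(closed under both — stop)

10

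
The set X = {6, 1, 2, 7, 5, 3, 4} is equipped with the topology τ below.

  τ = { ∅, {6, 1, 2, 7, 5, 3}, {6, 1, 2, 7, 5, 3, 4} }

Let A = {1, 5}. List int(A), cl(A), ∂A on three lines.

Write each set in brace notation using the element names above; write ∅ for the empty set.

open subsets of A: ∅; so int(A) = ∅
closure: X∖int(X∖A) = X∖∅ = {6, 1, 2, 7, 5, 3, 4}
∂A = {6, 1, 2, 7, 5, 3, 4} minus ∅ = {6, 1, 2, 7, 5, 3, 4}

int(A) = ∅
cl(A)  = {6, 1, 2, 7, 5, 3, 4}
∂A     = {6, 1, 2, 7, 5, 3, 4}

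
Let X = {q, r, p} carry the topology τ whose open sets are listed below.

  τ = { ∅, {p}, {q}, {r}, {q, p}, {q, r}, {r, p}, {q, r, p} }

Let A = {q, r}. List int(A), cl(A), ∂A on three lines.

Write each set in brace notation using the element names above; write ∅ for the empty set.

int(A) = {q, r}
cl(A)  = {q, r}
∂A     = ∅

open subsets of A: ∅, {q}, {r}, {q, r}; so int(A) = {q, r}
closure: X∖int(X∖A) = X∖{p} = {q, r}
∂A = {q, r} minus {q, r} = ∅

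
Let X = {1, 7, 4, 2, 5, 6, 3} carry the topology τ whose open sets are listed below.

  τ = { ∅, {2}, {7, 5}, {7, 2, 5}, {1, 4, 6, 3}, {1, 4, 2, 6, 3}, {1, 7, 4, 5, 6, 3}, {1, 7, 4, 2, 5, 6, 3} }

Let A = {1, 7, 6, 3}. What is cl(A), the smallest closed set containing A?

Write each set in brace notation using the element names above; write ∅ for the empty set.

X∖A={4, 2, 5}, int(X∖A)={2}, hence cl(A)={1, 7, 4, 5, 6, 3}

{1, 7, 4, 5, 6, 3}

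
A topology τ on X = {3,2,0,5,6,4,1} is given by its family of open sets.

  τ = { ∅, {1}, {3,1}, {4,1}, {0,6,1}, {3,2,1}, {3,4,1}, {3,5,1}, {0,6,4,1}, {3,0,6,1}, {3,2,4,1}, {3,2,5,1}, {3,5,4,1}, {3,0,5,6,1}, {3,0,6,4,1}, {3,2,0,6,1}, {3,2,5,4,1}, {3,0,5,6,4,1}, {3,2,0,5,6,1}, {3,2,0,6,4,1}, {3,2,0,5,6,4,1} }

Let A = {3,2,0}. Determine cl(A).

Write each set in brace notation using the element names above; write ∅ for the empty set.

{3,2,0,5,6}

X∖A={5,6,4,1}, int(X∖A)={4,1}, hence cl(A)={3,2,0,5,6}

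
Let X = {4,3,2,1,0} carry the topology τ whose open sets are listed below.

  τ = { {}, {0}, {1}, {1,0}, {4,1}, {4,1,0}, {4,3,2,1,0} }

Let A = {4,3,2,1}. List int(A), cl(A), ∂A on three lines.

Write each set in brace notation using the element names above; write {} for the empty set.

interior: largest open inside A is {4,1} (from {}, {1}, {4,1})
cl via duality: int({0}) = {0}, so X∖{0} = {4,3,2,1}
cl∖int = {3,2}

int(A) = {4,1}
cl(A)  = {4,3,2,1}
∂A     = {3,2}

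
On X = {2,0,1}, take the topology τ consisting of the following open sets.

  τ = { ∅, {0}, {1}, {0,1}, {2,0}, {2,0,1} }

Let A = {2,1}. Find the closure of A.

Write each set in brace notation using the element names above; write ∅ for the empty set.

closure: X∖int(X∖A) = X∖{0} = {2,1}

{2,1}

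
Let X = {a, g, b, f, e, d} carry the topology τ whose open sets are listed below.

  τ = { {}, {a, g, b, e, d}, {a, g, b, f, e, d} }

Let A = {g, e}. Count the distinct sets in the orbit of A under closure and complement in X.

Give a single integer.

4

X∖A={a, b, f, d}, int(X∖A)={}, hence cl(A)={a, g, b, f, e, d}
Orbit (k=closure, c=complement):
  1. A     = {g, e}
  2. kA    = {a, g, b, f, e, d}
  3. cA    = {a, b, f, d}
  4. ckA   = {}
(closed under both — stop)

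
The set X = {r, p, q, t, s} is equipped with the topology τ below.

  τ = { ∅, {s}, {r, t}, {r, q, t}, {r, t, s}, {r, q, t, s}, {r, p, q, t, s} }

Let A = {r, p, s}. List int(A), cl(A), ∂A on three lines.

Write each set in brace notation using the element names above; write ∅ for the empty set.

int(A) = {s}
cl(A)  = {r, p, q, t, s}
∂A     = {r, p, q, t}

U open, U⊆A: ∅, {s}. int(A) = ⋃ = {s}
X∖A={q, t}, int(X∖A)=∅, hence cl(A)={r, p, q, t, s}
∂A: remove int from cl → {r, p, q, t}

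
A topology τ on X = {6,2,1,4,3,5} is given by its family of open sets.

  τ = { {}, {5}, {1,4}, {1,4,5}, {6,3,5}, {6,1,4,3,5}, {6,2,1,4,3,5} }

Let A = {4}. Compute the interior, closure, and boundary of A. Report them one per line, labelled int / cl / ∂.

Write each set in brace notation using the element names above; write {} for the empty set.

interior: largest open inside A is {} (from {})
cl via duality: int({6,2,1,3,5}) = {6,3,5}, so X∖{6,3,5} = {2,1,4}
cl∖int = {2,1,4}

int(A) = {}
cl(A)  = {2,1,4}
∂A     = {2,1,4}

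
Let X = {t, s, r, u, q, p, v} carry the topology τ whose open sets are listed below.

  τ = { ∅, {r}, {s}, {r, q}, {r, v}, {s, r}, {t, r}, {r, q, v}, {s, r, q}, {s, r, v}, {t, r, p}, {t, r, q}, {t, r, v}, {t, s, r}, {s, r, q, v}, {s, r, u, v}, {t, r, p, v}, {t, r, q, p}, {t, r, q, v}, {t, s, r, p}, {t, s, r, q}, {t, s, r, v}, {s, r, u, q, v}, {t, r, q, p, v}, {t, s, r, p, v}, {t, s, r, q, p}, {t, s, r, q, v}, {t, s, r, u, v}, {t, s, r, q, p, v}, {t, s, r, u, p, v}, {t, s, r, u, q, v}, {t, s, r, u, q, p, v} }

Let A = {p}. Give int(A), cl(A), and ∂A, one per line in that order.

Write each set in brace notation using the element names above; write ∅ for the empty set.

U open, U⊆A: ∅. int(A) = ⋃ = ∅
X∖A={t, s, r, u, q, v}, int(X∖A)={t, s, r, u, q, v}, hence cl(A)={p}
∂A: remove int from cl → {p}

int(A) = ∅
cl(A)  = {p}
∂A     = {p}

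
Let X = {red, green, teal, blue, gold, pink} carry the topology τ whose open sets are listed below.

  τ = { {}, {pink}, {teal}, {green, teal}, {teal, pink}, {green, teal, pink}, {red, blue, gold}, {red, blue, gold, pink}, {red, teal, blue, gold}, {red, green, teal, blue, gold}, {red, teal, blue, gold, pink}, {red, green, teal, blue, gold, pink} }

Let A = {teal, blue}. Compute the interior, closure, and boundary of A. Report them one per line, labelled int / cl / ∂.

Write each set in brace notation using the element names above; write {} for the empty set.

int(A) = {teal}
cl(A)  = {red, green, teal, blue, gold}
∂A     = {red, green, blue, gold}

U open, U⊆A: {}, {teal}. int(A) = ⋃ = {teal}
X∖A={red, green, gold, pink}, int(X∖A)={pink}, hence cl(A)={red, green, teal, blue, gold}
∂A: remove int from cl → {red, green, blue, gold}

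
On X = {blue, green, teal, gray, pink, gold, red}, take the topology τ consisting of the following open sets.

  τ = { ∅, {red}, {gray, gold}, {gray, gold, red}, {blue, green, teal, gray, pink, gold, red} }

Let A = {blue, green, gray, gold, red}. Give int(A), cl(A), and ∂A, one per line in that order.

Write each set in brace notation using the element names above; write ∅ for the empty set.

int(A) = {gray, gold, red}
cl(A)  = {blue, green, teal, gray, pink, gold, red}
∂A     = {blue, green, teal, pink}

open subsets of A: ∅, {red}, {gray, gold}, {gray, gold, red}; so int(A) = {gray, gold, red}
closure: X∖int(X∖A) = X∖∅ = {blue, green, teal, gray, pink, gold, red}
∂A = {blue, green, teal, gray, pink, gold, red} minus {gray, gold, red} = {blue, green, teal, pink}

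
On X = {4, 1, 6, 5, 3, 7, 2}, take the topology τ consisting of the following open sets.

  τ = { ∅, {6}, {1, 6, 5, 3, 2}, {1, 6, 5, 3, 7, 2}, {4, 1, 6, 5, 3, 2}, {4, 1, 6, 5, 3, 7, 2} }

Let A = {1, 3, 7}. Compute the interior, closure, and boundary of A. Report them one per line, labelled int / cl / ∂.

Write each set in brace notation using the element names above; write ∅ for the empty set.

int(A) = ∅
cl(A)  = {4, 1, 5, 3, 7, 2}
∂A     = {4, 1, 5, 3, 7, 2}

interior: largest open inside A is ∅ (from ∅)
cl via duality: int({4, 6, 5, 2}) = {6}, so X∖{6} = {4, 1, 5, 3, 7, 2}
cl∖int = {4, 1, 5, 3, 7, 2}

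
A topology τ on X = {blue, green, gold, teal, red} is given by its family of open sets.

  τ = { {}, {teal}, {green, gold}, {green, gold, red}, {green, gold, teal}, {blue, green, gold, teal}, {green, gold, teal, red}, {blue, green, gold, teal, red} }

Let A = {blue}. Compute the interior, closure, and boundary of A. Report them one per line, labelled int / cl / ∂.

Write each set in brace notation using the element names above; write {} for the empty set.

int(A) = {}
cl(A)  = {blue}
∂A     = {blue}

U open, U⊆A: {}. int(A) = ⋃ = {}
X∖A={green, gold, teal, red}, int(X∖A)={green, gold, teal, red}, hence cl(A)={blue}
∂A: remove int from cl → {blue}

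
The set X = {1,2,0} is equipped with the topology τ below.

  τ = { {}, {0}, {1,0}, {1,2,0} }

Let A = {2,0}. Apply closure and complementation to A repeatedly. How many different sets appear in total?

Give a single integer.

6

cl via duality: int({1}) = {}, so X∖{} = {1,2,0}
Write k for closure, c for complement:
  1. A     = {2,0}
  2. kA    = {1,2,0}
  3. cA    = {1}
  4. ckA   = {}
  5. kcA   = {1,2}
  6. ckcA  = {0}
applying k or c yields no new set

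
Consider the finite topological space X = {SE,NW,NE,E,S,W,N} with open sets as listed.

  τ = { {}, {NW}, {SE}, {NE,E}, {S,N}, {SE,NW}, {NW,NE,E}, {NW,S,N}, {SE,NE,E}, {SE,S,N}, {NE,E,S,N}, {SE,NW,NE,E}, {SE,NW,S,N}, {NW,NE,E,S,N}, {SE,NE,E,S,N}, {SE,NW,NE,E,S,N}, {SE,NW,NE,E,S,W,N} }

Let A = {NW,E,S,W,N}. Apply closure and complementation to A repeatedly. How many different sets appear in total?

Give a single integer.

closure: X∖int(X∖A) = X∖{SE} = {NW,NE,E,S,W,N}
Let k=closure and c=complement:
  1. A     = {NW,E,S,W,N}
  2. kA    = {NW,NE,E,S,W,N}
  3. cA    = {SE,NE}
  4. ckA   = {SE}
  5. kcA   = {SE,NE,E,W}
  6. kckA  = {SE,W}
  7. ckcA  = {NW,S,N}
  8. ckckA = {NW,NE,E,S,N}
  9. kckcA = {NW,S,W,N}
  10. ckckcA = {SE,NE,E}
— saturated at 10

10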